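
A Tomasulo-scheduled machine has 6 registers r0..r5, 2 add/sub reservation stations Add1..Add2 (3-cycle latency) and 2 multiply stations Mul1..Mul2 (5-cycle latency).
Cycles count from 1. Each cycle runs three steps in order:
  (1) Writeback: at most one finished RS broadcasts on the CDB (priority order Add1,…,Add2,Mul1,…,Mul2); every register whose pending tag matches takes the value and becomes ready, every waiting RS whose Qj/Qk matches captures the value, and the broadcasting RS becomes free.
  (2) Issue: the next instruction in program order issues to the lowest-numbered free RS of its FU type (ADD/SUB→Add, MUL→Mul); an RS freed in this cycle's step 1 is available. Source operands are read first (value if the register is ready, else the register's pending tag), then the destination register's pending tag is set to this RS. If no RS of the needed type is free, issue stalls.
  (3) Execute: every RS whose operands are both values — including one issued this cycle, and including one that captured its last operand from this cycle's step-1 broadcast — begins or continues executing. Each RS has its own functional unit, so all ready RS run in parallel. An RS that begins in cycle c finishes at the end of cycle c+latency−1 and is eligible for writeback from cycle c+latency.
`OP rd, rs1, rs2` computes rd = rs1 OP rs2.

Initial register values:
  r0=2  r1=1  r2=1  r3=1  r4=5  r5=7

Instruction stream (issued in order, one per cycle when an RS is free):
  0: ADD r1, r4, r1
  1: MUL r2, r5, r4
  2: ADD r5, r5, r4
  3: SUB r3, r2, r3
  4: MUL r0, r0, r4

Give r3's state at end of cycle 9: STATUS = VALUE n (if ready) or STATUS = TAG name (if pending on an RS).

STATUS = TAG Add1

c1: issue ADD r1<-Add1 | r0:2,r1:Add1,r2:1,r3:1,r4:5,r5:7
c2: issue MUL r2<-Mul1 | r0:2,r1:Add1,r2:Mul1,r3:1,r4:5,r5:7
c3: issue ADD r5<-Add2 | r0:2,r1:Add1,r2:Mul1,r3:1,r4:5,r5:Add2
c4: CDB Add1=6; issue SUB r3<-Add1 | r0:2,r1:6,r2:Mul1,r3:Add1,r4:5,r5:Add2
c5: issue MUL r0<-Mul2 | r0:Mul2,r1:6,r2:Mul1,r3:Add1,r4:5,r5:Add2
c6: CDB Add2=12 | r0:Mul2,r1:6,r2:Mul1,r3:Add1,r4:5,r5:12
c7: CDB Mul1=35 | r0:Mul2,r1:6,r2:35,r3:Add1,r4:5,r5:12
c8: - | r0:Mul2,r1:6,r2:35,r3:Add1,r4:5,r5:12
c9: - | r0:Mul2,r1:6,r2:35,r3:Add1,r4:5,r5:12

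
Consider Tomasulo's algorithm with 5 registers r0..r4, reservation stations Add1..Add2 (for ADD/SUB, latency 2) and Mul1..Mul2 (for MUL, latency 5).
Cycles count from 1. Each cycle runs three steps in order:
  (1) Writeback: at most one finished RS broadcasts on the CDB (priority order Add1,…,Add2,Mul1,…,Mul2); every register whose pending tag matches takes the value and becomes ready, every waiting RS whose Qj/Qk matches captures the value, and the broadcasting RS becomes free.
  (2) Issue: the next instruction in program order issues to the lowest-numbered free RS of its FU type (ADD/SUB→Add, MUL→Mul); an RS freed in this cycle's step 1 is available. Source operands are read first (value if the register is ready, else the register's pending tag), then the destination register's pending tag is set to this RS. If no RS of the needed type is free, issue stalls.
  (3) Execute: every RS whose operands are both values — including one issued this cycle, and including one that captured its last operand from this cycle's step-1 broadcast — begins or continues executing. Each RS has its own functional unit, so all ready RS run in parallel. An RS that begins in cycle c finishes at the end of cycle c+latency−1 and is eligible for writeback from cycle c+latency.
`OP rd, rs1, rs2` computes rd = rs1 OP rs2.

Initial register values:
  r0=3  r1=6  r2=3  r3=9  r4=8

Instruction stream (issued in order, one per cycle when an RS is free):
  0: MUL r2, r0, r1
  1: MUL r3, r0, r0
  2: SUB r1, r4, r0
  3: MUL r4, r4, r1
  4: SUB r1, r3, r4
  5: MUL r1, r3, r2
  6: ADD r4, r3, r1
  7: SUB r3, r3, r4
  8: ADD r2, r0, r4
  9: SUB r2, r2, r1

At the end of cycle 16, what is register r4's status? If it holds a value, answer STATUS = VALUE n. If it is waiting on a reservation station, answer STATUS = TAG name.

STATUS = VALUE 171

  c1: issue MUL r2<-Mul1  regs: r0:3,r1:6,r2:Mul1,r3:9,r4:8
  c2: issue MUL r3<-Mul2  regs: r0:3,r1:6,r2:Mul1,r3:Mul2,r4:8
  c3: issue SUB r1<-Add1  regs: r0:3,r1:Add1,r2:Mul1,r3:Mul2,r4:8
  c4: stall  regs: r0:3,r1:Add1,r2:Mul1,r3:Mul2,r4:8
  c5: CDB Add1=5; stall  regs: r0:3,r1:5,r2:Mul1,r3:Mul2,r4:8
  c6: CDB Mul1=18; issue MUL r4<-Mul1  regs: r0:3,r1:5,r2:18,r3:Mul2,r4:Mul1
  c7: CDB Mul2=9; issue SUB r1<-Add1  regs: r0:3,r1:Add1,r2:18,r3:9,r4:Mul1
  c8: issue MUL r1<-Mul2  regs: r0:3,r1:Mul2,r2:18,r3:9,r4:Mul1
  c9: issue ADD r4<-Add2  regs: r0:3,r1:Mul2,r2:18,r3:9,r4:Add2
  c10: stall  regs: r0:3,r1:Mul2,r2:18,r3:9,r4:Add2
  c11: CDB Mul1=40; stall  regs: r0:3,r1:Mul2,r2:18,r3:9,r4:Add2
  c12: stall  regs: r0:3,r1:Mul2,r2:18,r3:9,r4:Add2
  c13: CDB Add1=-31; issue SUB r3<-Add1  regs: r0:3,r1:Mul2,r2:18,r3:Add1,r4:Add2
  c14: CDB Mul2=162; stall  regs: r0:3,r1:162,r2:18,r3:Add1,r4:Add2
  c15: stall  regs: r0:3,r1:162,r2:18,r3:Add1,r4:Add2
  c16: CDB Add2=171; issue ADD r2<-Add2  regs: r0:3,r1:162,r2:Add2,r3:Add1,r4:171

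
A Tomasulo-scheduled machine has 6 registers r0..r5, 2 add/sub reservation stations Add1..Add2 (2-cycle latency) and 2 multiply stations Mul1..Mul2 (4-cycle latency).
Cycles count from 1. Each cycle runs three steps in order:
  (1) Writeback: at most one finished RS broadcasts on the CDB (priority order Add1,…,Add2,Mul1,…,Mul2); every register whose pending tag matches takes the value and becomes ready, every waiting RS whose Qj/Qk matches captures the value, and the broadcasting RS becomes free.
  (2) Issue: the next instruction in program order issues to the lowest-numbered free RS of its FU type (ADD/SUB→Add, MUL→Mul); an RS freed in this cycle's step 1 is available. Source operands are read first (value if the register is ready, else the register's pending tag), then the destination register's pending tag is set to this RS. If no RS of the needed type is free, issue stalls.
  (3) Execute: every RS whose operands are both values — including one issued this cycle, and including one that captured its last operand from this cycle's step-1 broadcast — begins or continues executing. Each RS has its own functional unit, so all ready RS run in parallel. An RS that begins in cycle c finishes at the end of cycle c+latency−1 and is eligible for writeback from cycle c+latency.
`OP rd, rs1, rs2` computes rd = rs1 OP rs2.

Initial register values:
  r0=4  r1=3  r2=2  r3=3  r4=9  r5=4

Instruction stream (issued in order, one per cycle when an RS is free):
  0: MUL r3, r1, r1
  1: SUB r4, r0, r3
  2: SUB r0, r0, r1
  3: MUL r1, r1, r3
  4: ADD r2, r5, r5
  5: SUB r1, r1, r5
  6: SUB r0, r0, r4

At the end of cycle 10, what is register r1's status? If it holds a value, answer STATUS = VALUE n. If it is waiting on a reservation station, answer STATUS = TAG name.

STATUS = TAG Add2

c1: issue MUL r3<-Mul1 | r0:4,r1:3,r2:2,r3:Mul1,r4:9,r5:4
c2: issue SUB r4<-Add1 | r0:4,r1:3,r2:2,r3:Mul1,r4:Add1,r5:4
c3: issue SUB r0<-Add2 | r0:Add2,r1:3,r2:2,r3:Mul1,r4:Add1,r5:4
c4: issue MUL r1<-Mul2 | r0:Add2,r1:Mul2,r2:2,r3:Mul1,r4:Add1,r5:4
c5: CDB Add2=1; issue ADD r2<-Add2 | r0:1,r1:Mul2,r2:Add2,r3:Mul1,r4:Add1,r5:4
c6: CDB Mul1=9; stall | r0:1,r1:Mul2,r2:Add2,r3:9,r4:Add1,r5:4
c7: CDB Add2=8; issue SUB r1<-Add2 | r0:1,r1:Add2,r2:8,r3:9,r4:Add1,r5:4
c8: CDB Add1=-5; issue SUB r0<-Add1 | r0:Add1,r1:Add2,r2:8,r3:9,r4:-5,r5:4
c9: - | r0:Add1,r1:Add2,r2:8,r3:9,r4:-5,r5:4
c10: CDB Add1=6 | r0:6,r1:Add2,r2:8,r3:9,r4:-5,r5:4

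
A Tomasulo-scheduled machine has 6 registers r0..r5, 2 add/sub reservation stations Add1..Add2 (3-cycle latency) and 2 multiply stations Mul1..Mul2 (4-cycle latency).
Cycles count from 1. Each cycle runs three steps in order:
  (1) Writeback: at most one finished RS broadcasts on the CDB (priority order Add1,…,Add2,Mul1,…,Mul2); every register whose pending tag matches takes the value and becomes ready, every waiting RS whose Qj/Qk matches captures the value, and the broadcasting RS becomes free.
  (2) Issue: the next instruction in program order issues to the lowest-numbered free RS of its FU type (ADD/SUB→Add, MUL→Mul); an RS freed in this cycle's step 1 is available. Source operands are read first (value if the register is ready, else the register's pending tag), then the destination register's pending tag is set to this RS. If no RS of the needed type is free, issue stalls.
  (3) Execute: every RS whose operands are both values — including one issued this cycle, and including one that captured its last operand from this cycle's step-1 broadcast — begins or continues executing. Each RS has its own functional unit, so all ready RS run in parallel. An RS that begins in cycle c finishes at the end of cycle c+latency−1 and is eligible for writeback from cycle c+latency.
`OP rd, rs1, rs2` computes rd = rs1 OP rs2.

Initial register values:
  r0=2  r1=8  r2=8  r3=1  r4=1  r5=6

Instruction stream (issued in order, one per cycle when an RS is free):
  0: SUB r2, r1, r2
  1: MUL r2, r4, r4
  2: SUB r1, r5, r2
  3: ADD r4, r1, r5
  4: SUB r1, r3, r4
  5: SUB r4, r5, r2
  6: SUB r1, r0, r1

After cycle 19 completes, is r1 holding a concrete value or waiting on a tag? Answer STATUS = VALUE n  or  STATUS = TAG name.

cycle 1: issue SUB r2<-Add1 // r0:2,r1:8,r2:Add1,r3:1,r4:1,r5:6
cycle 2: issue MUL r2<-Mul1 // r0:2,r1:8,r2:Mul1,r3:1,r4:1,r5:6
cycle 3: issue SUB r1<-Add2 // r0:2,r1:Add2,r2:Mul1,r3:1,r4:1,r5:6
cycle 4: CDB Add1=0; issue ADD r4<-Add1 // r0:2,r1:Add2,r2:Mul1,r3:1,r4:Add1,r5:6
cycle 5: stall // r0:2,r1:Add2,r2:Mul1,r3:1,r4:Add1,r5:6
cycle 6: CDB Mul1=1; stall // r0:2,r1:Add2,r2:1,r3:1,r4:Add1,r5:6
cycle 7: stall // r0:2,r1:Add2,r2:1,r3:1,r4:Add1,r5:6
cycle 8: stall // r0:2,r1:Add2,r2:1,r3:1,r4:Add1,r5:6
cycle 9: CDB Add2=5; issue SUB r1<-Add2 // r0:2,r1:Add2,r2:1,r3:1,r4:Add1,r5:6
cycle 10: stall // r0:2,r1:Add2,r2:1,r3:1,r4:Add1,r5:6
cycle 11: stall // r0:2,r1:Add2,r2:1,r3:1,r4:Add1,r5:6
cycle 12: CDB Add1=11; issue SUB r4<-Add1 // r0:2,r1:Add2,r2:1,r3:1,r4:Add1,r5:6
cycle 13: stall // r0:2,r1:Add2,r2:1,r3:1,r4:Add1,r5:6
cycle 14: stall // r0:2,r1:Add2,r2:1,r3:1,r4:Add1,r5:6
cycle 15: CDB Add1=5; issue SUB r1<-Add1 // r0:2,r1:Add1,r2:1,r3:1,r4:5,r5:6
cycle 16: CDB Add2=-10 // r0:2,r1:Add1,r2:1,r3:1,r4:5,r5:6
cycle 17: - // r0:2,r1:Add1,r2:1,r3:1,r4:5,r5:6
cycle 18: - // r0:2,r1:Add1,r2:1,r3:1,r4:5,r5:6
cycle 19: CDB Add1=12 // r0:2,r1:12,r2:1,r3:1,r4:5,r5:6

STATUS = VALUE 12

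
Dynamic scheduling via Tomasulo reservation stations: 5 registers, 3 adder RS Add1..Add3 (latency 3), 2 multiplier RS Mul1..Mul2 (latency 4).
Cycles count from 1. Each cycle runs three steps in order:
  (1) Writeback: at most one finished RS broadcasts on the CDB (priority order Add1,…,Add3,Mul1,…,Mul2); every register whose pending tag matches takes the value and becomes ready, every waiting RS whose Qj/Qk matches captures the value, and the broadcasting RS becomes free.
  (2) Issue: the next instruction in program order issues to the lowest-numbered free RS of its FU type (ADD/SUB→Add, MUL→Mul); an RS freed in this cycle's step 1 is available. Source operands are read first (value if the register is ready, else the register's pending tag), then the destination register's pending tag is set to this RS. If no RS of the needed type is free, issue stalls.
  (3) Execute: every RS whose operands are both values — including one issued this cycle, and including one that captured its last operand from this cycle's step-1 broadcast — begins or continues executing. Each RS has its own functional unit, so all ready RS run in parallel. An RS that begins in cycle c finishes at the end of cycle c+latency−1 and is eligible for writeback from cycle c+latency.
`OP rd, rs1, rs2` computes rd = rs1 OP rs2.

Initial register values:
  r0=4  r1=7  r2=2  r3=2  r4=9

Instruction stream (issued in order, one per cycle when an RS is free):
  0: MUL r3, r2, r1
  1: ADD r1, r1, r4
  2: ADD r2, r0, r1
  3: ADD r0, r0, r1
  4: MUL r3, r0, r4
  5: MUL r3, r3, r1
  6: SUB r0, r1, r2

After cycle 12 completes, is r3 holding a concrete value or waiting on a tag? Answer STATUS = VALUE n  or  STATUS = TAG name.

cycle 1: issue MUL r3<-Mul1 // r0:4,r1:7,r2:2,r3:Mul1,r4:9
cycle 2: issue ADD r1<-Add1 // r0:4,r1:Add1,r2:2,r3:Mul1,r4:9
cycle 3: issue ADD r2<-Add2 // r0:4,r1:Add1,r2:Add2,r3:Mul1,r4:9
cycle 4: issue ADD r0<-Add3 // r0:Add3,r1:Add1,r2:Add2,r3:Mul1,r4:9
cycle 5: CDB Add1=16; issue MUL r3<-Mul2 // r0:Add3,r1:16,r2:Add2,r3:Mul2,r4:9
cycle 6: CDB Mul1=14; issue MUL r3<-Mul1 // r0:Add3,r1:16,r2:Add2,r3:Mul1,r4:9
cycle 7: issue SUB r0<-Add1 // r0:Add1,r1:16,r2:Add2,r3:Mul1,r4:9
cycle 8: CDB Add2=20 // r0:Add1,r1:16,r2:20,r3:Mul1,r4:9
cycle 9: CDB Add3=20 // r0:Add1,r1:16,r2:20,r3:Mul1,r4:9
cycle 10: - // r0:Add1,r1:16,r2:20,r3:Mul1,r4:9
cycle 11: CDB Add1=-4 // r0:-4,r1:16,r2:20,r3:Mul1,r4:9
cycle 12: - // r0:-4,r1:16,r2:20,r3:Mul1,r4:9

STATUS = TAG Mul1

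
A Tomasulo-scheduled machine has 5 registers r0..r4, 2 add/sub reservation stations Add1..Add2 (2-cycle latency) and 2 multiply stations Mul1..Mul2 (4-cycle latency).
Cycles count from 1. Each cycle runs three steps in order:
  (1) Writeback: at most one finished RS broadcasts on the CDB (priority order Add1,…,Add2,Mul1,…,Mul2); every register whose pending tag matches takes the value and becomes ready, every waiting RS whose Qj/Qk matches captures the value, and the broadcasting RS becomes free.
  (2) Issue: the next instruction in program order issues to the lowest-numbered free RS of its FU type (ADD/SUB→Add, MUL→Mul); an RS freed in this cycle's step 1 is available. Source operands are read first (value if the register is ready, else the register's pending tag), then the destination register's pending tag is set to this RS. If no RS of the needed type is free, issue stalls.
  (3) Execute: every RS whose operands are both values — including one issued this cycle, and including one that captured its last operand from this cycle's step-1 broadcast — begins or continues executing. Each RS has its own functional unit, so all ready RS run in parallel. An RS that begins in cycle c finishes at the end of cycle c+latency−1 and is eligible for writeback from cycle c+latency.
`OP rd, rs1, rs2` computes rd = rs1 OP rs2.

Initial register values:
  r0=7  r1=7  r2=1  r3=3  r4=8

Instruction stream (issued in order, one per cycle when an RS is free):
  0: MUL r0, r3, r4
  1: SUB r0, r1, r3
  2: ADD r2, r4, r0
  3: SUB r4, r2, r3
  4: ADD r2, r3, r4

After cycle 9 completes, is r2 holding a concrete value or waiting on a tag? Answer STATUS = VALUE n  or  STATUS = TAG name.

STATUS = TAG Add2

cycle 1: issue MUL r0<-Mul1 // r0:Mul1,r1:7,r2:1,r3:3,r4:8
cycle 2: issue SUB r0<-Add1 // r0:Add1,r1:7,r2:1,r3:3,r4:8
cycle 3: issue ADD r2<-Add2 // r0:Add1,r1:7,r2:Add2,r3:3,r4:8
cycle 4: CDB Add1=4; issue SUB r4<-Add1 // r0:4,r1:7,r2:Add2,r3:3,r4:Add1
cycle 5: CDB Mul1=24; stall // r0:4,r1:7,r2:Add2,r3:3,r4:Add1
cycle 6: CDB Add2=12; issue ADD r2<-Add2 // r0:4,r1:7,r2:Add2,r3:3,r4:Add1
cycle 7: - // r0:4,r1:7,r2:Add2,r3:3,r4:Add1
cycle 8: CDB Add1=9 // r0:4,r1:7,r2:Add2,r3:3,r4:9
cycle 9: - // r0:4,r1:7,r2:Add2,r3:3,r4:9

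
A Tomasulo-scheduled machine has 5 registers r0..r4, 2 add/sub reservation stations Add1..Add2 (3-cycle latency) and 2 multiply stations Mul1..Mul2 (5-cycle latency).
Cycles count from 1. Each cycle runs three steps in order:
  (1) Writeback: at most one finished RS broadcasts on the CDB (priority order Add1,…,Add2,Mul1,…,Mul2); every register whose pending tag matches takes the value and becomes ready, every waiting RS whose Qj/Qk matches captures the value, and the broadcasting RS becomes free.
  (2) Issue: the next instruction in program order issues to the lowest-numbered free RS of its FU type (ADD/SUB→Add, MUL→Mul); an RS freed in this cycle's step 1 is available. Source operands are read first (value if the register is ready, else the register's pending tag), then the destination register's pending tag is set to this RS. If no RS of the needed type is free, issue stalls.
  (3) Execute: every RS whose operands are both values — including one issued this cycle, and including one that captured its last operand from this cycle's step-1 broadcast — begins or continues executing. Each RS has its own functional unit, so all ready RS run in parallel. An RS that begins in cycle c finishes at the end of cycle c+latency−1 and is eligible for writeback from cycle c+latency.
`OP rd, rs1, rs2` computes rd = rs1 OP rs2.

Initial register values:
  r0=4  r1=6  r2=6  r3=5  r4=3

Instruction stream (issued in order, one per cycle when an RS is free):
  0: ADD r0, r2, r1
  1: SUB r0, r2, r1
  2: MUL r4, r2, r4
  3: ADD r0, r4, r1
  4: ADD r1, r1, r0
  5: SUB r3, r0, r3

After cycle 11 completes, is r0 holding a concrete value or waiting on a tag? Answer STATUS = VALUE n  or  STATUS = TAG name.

cycle 1: issue ADD r0<-Add1 // r0:Add1,r1:6,r2:6,r3:5,r4:3
cycle 2: issue SUB r0<-Add2 // r0:Add2,r1:6,r2:6,r3:5,r4:3
cycle 3: issue MUL r4<-Mul1 // r0:Add2,r1:6,r2:6,r3:5,r4:Mul1
cycle 4: CDB Add1=12; issue ADD r0<-Add1 // r0:Add1,r1:6,r2:6,r3:5,r4:Mul1
cycle 5: CDB Add2=0; issue ADD r1<-Add2 // r0:Add1,r1:Add2,r2:6,r3:5,r4:Mul1
cycle 6: stall // r0:Add1,r1:Add2,r2:6,r3:5,r4:Mul1
cycle 7: stall // r0:Add1,r1:Add2,r2:6,r3:5,r4:Mul1
cycle 8: CDB Mul1=18; stall // r0:Add1,r1:Add2,r2:6,r3:5,r4:18
cycle 9: stall // r0:Add1,r1:Add2,r2:6,r3:5,r4:18
cycle 10: stall // r0:Add1,r1:Add2,r2:6,r3:5,r4:18
cycle 11: CDB Add1=24; issue SUB r3<-Add1 // r0:24,r1:Add2,r2:6,r3:Add1,r4:18

STATUS = VALUE 24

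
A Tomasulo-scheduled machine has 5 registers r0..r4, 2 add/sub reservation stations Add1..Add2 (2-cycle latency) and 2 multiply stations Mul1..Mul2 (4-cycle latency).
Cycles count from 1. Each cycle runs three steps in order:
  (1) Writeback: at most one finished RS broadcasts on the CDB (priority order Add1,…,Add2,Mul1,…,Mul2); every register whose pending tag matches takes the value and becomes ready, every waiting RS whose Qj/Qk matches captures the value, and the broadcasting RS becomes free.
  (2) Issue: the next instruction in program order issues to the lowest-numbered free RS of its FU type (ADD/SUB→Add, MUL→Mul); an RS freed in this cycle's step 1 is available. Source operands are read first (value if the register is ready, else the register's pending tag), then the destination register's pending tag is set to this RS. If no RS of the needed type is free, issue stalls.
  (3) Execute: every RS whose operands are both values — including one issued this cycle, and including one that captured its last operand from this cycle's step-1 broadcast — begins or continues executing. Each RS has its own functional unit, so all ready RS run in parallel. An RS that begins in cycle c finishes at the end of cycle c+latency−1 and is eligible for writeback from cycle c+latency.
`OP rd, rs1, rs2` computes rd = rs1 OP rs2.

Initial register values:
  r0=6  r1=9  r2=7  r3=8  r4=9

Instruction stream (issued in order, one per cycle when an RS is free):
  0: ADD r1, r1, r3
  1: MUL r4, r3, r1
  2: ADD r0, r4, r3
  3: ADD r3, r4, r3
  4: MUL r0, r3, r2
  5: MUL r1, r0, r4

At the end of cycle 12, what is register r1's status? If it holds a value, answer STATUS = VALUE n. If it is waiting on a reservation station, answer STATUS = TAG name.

STATUS = TAG Mul1

cycle 1: issue ADD r1<-Add1 // r0:6,r1:Add1,r2:7,r3:8,r4:9
cycle 2: issue MUL r4<-Mul1 // r0:6,r1:Add1,r2:7,r3:8,r4:Mul1
cycle 3: CDB Add1=17; issue ADD r0<-Add1 // r0:Add1,r1:17,r2:7,r3:8,r4:Mul1
cycle 4: issue ADD r3<-Add2 // r0:Add1,r1:17,r2:7,r3:Add2,r4:Mul1
cycle 5: issue MUL r0<-Mul2 // r0:Mul2,r1:17,r2:7,r3:Add2,r4:Mul1
cycle 6: stall // r0:Mul2,r1:17,r2:7,r3:Add2,r4:Mul1
cycle 7: CDB Mul1=136; issue MUL r1<-Mul1 // r0:Mul2,r1:Mul1,r2:7,r3:Add2,r4:136
cycle 8: - // r0:Mul2,r1:Mul1,r2:7,r3:Add2,r4:136
cycle 9: CDB Add1=144 // r0:Mul2,r1:Mul1,r2:7,r3:Add2,r4:136
cycle 10: CDB Add2=144 // r0:Mul2,r1:Mul1,r2:7,r3:144,r4:136
cycle 11: - // r0:Mul2,r1:Mul1,r2:7,r3:144,r4:136
cycle 12: - // r0:Mul2,r1:Mul1,r2:7,r3:144,r4:136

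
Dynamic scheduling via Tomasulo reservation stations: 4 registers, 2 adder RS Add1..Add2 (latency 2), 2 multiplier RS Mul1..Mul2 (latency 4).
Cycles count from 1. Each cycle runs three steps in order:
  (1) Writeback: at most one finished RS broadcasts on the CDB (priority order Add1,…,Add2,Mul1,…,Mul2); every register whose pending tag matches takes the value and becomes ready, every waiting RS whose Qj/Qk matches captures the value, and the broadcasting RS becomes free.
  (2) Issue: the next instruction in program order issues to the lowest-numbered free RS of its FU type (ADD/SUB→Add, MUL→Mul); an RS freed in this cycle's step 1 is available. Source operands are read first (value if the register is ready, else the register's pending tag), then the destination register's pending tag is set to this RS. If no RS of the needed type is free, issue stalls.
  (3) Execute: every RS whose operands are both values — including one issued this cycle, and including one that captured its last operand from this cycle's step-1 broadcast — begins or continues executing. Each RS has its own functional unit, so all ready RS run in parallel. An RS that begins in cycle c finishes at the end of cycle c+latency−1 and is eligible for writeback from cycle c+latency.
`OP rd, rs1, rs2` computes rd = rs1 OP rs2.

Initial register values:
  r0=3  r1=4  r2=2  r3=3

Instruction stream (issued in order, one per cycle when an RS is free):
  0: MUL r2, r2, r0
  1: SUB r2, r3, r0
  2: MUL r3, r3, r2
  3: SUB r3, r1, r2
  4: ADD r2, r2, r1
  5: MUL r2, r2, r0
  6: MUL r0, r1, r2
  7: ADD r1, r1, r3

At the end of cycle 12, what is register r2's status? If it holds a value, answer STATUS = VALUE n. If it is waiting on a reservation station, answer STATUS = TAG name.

  c1: issue MUL r2<-Mul1  regs: r0:3,r1:4,r2:Mul1,r3:3
  c2: issue SUB r2<-Add1  regs: r0:3,r1:4,r2:Add1,r3:3
  c3: issue MUL r3<-Mul2  regs: r0:3,r1:4,r2:Add1,r3:Mul2
  c4: CDB Add1=0; issue SUB r3<-Add1  regs: r0:3,r1:4,r2:0,r3:Add1
  c5: CDB Mul1=6; issue ADD r2<-Add2  regs: r0:3,r1:4,r2:Add2,r3:Add1
  c6: CDB Add1=4; issue MUL r2<-Mul1  regs: r0:3,r1:4,r2:Mul1,r3:4
  c7: CDB Add2=4; stall  regs: r0:3,r1:4,r2:Mul1,r3:4
  c8: CDB Mul2=0; issue MUL r0<-Mul2  regs: r0:Mul2,r1:4,r2:Mul1,r3:4
  c9: issue ADD r1<-Add1  regs: r0:Mul2,r1:Add1,r2:Mul1,r3:4
  c10: -  regs: r0:Mul2,r1:Add1,r2:Mul1,r3:4
  c11: CDB Add1=8  regs: r0:Mul2,r1:8,r2:Mul1,r3:4
  c12: CDB Mul1=12  regs: r0:Mul2,r1:8,r2:12,r3:4

STATUS = VALUE 12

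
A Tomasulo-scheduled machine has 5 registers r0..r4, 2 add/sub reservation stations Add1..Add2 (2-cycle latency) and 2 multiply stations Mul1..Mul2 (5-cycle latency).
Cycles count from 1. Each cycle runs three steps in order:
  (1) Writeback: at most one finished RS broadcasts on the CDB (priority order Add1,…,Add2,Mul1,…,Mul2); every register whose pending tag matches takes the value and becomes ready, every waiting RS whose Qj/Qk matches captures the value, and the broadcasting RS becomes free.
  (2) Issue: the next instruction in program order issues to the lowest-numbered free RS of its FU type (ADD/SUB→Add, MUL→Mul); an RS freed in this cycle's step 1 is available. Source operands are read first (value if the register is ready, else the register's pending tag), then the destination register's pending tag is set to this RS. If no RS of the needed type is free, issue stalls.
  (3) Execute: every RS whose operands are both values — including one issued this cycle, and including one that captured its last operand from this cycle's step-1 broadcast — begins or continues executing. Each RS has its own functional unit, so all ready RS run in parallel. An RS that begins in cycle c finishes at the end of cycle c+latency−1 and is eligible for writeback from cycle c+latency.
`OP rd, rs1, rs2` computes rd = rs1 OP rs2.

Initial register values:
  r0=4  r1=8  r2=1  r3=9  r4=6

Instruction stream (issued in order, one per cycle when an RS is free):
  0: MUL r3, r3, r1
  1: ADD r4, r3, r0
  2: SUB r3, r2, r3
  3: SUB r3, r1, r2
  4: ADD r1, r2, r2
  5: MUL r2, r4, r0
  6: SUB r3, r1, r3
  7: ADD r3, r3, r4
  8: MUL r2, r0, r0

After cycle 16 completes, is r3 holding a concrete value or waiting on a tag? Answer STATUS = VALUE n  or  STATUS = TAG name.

STATUS = VALUE 71

cycle 1: issue MUL r3<-Mul1 // r0:4,r1:8,r2:1,r3:Mul1,r4:6
cycle 2: issue ADD r4<-Add1 // r0:4,r1:8,r2:1,r3:Mul1,r4:Add1
cycle 3: issue SUB r3<-Add2 // r0:4,r1:8,r2:1,r3:Add2,r4:Add1
cycle 4: stall // r0:4,r1:8,r2:1,r3:Add2,r4:Add1
cycle 5: stall // r0:4,r1:8,r2:1,r3:Add2,r4:Add1
cycle 6: CDB Mul1=72; stall // r0:4,r1:8,r2:1,r3:Add2,r4:Add1
cycle 7: stall // r0:4,r1:8,r2:1,r3:Add2,r4:Add1
cycle 8: CDB Add1=76; issue SUB r3<-Add1 // r0:4,r1:8,r2:1,r3:Add1,r4:76
cycle 9: CDB Add2=-71; issue ADD r1<-Add2 // r0:4,r1:Add2,r2:1,r3:Add1,r4:76
cycle 10: CDB Add1=7; issue MUL r2<-Mul1 // r0:4,r1:Add2,r2:Mul1,r3:7,r4:76
cycle 11: CDB Add2=2; issue SUB r3<-Add1 // r0:4,r1:2,r2:Mul1,r3:Add1,r4:76
cycle 12: issue ADD r3<-Add2 // r0:4,r1:2,r2:Mul1,r3:Add2,r4:76
cycle 13: CDB Add1=-5; issue MUL r2<-Mul2 // r0:4,r1:2,r2:Mul2,r3:Add2,r4:76
cycle 14: - // r0:4,r1:2,r2:Mul2,r3:Add2,r4:76
cycle 15: CDB Add2=71 // r0:4,r1:2,r2:Mul2,r3:71,r4:76
cycle 16: CDB Mul1=304 // r0:4,r1:2,r2:Mul2,r3:71,r4:76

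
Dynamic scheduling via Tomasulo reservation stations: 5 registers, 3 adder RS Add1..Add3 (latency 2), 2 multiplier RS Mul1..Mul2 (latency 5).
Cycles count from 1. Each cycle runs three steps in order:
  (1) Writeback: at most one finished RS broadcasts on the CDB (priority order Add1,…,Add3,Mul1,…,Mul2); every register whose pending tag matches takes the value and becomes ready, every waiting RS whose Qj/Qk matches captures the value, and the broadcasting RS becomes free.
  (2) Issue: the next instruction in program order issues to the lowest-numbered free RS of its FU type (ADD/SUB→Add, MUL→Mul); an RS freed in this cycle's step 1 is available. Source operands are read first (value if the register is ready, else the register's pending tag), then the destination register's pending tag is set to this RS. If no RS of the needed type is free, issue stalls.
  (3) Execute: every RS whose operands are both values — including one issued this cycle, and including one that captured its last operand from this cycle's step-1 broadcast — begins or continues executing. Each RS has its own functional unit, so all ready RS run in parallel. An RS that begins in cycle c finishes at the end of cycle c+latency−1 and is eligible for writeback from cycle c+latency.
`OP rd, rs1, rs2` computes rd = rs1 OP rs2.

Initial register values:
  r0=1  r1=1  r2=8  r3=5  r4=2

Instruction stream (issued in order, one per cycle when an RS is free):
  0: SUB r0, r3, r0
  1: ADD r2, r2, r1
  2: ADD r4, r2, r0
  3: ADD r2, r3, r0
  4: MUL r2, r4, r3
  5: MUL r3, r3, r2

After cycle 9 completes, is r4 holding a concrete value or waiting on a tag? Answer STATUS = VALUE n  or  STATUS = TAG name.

STATUS = VALUE 13

  c1: issue SUB r0<-Add1  regs: r0:Add1,r1:1,r2:8,r3:5,r4:2
  c2: issue ADD r2<-Add2  regs: r0:Add1,r1:1,r2:Add2,r3:5,r4:2
  c3: CDB Add1=4; issue ADD r4<-Add1  regs: r0:4,r1:1,r2:Add2,r3:5,r4:Add1
  c4: CDB Add2=9; issue ADD r2<-Add2  regs: r0:4,r1:1,r2:Add2,r3:5,r4:Add1
  c5: issue MUL r2<-Mul1  regs: r0:4,r1:1,r2:Mul1,r3:5,r4:Add1
  c6: CDB Add1=13; issue MUL r3<-Mul2  regs: r0:4,r1:1,r2:Mul1,r3:Mul2,r4:13
  c7: CDB Add2=9  regs: r0:4,r1:1,r2:Mul1,r3:Mul2,r4:13
  c8: -  regs: r0:4,r1:1,r2:Mul1,r3:Mul2,r4:13
  c9: -  regs: r0:4,r1:1,r2:Mul1,r3:Mul2,r4:13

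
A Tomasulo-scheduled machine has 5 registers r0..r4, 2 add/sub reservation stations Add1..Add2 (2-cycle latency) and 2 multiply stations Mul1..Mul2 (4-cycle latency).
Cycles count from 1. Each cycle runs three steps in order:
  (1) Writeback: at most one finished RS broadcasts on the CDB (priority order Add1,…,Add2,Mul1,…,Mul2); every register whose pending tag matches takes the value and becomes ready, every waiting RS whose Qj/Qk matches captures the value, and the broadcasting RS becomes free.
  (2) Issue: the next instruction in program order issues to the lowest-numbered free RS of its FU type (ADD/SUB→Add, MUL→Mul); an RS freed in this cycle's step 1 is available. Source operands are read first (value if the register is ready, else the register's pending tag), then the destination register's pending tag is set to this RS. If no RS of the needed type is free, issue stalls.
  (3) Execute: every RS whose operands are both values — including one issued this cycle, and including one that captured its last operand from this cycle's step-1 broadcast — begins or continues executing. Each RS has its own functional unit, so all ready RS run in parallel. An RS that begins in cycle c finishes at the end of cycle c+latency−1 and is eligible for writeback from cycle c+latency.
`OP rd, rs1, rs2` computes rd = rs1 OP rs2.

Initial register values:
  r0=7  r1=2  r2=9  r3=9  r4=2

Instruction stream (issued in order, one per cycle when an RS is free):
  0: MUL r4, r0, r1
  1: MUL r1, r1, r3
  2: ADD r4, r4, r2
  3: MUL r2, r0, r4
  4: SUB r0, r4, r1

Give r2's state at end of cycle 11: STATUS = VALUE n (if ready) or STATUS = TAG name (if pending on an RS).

c1: issue MUL r4<-Mul1 | r0:7,r1:2,r2:9,r3:9,r4:Mul1
c2: issue MUL r1<-Mul2 | r0:7,r1:Mul2,r2:9,r3:9,r4:Mul1
c3: issue ADD r4<-Add1 | r0:7,r1:Mul2,r2:9,r3:9,r4:Add1
c4: stall | r0:7,r1:Mul2,r2:9,r3:9,r4:Add1
c5: CDB Mul1=14; issue MUL r2<-Mul1 | r0:7,r1:Mul2,r2:Mul1,r3:9,r4:Add1
c6: CDB Mul2=18; issue SUB r0<-Add2 | r0:Add2,r1:18,r2:Mul1,r3:9,r4:Add1
c7: CDB Add1=23 | r0:Add2,r1:18,r2:Mul1,r3:9,r4:23
c8: - | r0:Add2,r1:18,r2:Mul1,r3:9,r4:23
c9: CDB Add2=5 | r0:5,r1:18,r2:Mul1,r3:9,r4:23
c10: - | r0:5,r1:18,r2:Mul1,r3:9,r4:23
c11: CDB Mul1=161 | r0:5,r1:18,r2:161,r3:9,r4:23

STATUS = VALUE 161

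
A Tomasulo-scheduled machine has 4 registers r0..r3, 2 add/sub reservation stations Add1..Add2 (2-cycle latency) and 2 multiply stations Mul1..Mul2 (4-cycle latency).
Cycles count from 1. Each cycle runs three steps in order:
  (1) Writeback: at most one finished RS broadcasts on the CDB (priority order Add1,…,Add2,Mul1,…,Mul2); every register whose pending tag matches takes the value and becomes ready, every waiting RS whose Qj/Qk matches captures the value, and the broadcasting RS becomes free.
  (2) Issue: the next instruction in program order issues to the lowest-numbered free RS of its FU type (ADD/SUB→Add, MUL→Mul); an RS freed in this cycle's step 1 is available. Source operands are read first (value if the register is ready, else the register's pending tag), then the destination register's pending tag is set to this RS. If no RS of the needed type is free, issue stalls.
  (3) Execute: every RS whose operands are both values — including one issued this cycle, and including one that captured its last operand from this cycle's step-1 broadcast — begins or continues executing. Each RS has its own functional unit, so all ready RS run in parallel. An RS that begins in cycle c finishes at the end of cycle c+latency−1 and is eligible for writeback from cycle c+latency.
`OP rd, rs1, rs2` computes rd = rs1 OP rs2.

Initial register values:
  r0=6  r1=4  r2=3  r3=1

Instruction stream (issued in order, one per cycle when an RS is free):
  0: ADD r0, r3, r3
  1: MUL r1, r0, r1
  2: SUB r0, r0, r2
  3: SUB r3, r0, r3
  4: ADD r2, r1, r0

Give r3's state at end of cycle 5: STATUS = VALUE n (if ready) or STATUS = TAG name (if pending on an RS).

  c1: issue ADD r0<-Add1  regs: r0:Add1,r1:4,r2:3,r3:1
  c2: issue MUL r1<-Mul1  regs: r0:Add1,r1:Mul1,r2:3,r3:1
  c3: CDB Add1=2; issue SUB r0<-Add1  regs: r0:Add1,r1:Mul1,r2:3,r3:1
  c4: issue SUB r3<-Add2  regs: r0:Add1,r1:Mul1,r2:3,r3:Add2
  c5: CDB Add1=-1; issue ADD r2<-Add1  regs: r0:-1,r1:Mul1,r2:Add1,r3:Add2

STATUS = TAG Add2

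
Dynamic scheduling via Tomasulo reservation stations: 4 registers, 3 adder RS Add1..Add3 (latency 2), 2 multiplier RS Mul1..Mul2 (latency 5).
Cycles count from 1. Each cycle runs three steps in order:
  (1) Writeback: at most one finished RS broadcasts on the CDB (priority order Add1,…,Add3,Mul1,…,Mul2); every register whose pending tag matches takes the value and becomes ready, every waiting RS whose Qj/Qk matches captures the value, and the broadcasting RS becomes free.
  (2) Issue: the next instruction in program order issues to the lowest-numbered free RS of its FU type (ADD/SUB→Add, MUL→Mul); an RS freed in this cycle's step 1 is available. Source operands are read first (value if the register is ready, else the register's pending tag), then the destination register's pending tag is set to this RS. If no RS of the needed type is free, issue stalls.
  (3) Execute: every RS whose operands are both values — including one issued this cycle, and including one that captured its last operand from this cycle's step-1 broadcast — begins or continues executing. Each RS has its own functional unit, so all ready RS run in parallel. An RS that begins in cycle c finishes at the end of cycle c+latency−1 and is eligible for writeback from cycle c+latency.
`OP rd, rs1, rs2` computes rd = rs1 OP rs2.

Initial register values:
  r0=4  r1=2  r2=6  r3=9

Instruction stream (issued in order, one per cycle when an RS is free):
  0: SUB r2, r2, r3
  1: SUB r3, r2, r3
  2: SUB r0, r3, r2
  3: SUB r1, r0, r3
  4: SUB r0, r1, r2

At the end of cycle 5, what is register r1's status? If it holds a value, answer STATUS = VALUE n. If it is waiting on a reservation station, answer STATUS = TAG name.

cycle 1: issue SUB r2<-Add1 // r0:4,r1:2,r2:Add1,r3:9
cycle 2: issue SUB r3<-Add2 // r0:4,r1:2,r2:Add1,r3:Add2
cycle 3: CDB Add1=-3; issue SUB r0<-Add1 // r0:Add1,r1:2,r2:-3,r3:Add2
cycle 4: issue SUB r1<-Add3 // r0:Add1,r1:Add3,r2:-3,r3:Add2
cycle 5: CDB Add2=-12; issue SUB r0<-Add2 // r0:Add2,r1:Add3,r2:-3,r3:-12

STATUS = TAG Add3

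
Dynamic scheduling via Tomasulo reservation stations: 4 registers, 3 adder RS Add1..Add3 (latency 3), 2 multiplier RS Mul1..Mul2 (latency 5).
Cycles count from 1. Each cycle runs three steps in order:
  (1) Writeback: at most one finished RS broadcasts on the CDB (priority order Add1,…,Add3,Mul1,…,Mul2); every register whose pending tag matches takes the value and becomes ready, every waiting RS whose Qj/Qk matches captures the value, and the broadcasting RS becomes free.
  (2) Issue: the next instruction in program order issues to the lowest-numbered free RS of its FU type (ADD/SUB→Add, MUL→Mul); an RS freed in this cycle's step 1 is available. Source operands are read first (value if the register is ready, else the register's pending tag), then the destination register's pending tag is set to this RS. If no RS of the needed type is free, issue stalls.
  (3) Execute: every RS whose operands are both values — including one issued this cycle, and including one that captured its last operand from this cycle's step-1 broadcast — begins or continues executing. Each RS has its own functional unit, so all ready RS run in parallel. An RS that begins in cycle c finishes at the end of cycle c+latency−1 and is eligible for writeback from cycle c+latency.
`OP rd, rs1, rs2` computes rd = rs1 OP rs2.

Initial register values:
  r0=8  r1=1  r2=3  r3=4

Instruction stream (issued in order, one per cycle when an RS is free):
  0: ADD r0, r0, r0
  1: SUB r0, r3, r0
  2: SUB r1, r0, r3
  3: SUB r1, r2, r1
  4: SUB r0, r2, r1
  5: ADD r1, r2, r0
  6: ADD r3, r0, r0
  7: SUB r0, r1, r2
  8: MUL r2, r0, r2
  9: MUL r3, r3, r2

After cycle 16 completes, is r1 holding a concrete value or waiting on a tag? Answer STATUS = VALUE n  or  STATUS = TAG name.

STATUS = TAG Add3

  c1: issue ADD r0<-Add1  regs: r0:Add1,r1:1,r2:3,r3:4
  c2: issue SUB r0<-Add2  regs: r0:Add2,r1:1,r2:3,r3:4
  c3: issue SUB r1<-Add3  regs: r0:Add2,r1:Add3,r2:3,r3:4
  c4: CDB Add1=16; issue SUB r1<-Add1  regs: r0:Add2,r1:Add1,r2:3,r3:4
  c5: stall  regs: r0:Add2,r1:Add1,r2:3,r3:4
  c6: stall  regs: r0:Add2,r1:Add1,r2:3,r3:4
  c7: CDB Add2=-12; issue SUB r0<-Add2  regs: r0:Add2,r1:Add1,r2:3,r3:4
  c8: stall  regs: r0:Add2,r1:Add1,r2:3,r3:4
  c9: stall  regs: r0:Add2,r1:Add1,r2:3,r3:4
  c10: CDB Add3=-16; issue ADD r1<-Add3  regs: r0:Add2,r1:Add3,r2:3,r3:4
  c11: stall  regs: r0:Add2,r1:Add3,r2:3,r3:4
  c12: stall  regs: r0:Add2,r1:Add3,r2:3,r3:4
  c13: CDB Add1=19; issue ADD r3<-Add1  regs: r0:Add2,r1:Add3,r2:3,r3:Add1
  c14: stall  regs: r0:Add2,r1:Add3,r2:3,r3:Add1
  c15: stall  regs: r0:Add2,r1:Add3,r2:3,r3:Add1
  c16: CDB Add2=-16; issue SUB r0<-Add2  regs: r0:Add2,r1:Add3,r2:3,r3:Add1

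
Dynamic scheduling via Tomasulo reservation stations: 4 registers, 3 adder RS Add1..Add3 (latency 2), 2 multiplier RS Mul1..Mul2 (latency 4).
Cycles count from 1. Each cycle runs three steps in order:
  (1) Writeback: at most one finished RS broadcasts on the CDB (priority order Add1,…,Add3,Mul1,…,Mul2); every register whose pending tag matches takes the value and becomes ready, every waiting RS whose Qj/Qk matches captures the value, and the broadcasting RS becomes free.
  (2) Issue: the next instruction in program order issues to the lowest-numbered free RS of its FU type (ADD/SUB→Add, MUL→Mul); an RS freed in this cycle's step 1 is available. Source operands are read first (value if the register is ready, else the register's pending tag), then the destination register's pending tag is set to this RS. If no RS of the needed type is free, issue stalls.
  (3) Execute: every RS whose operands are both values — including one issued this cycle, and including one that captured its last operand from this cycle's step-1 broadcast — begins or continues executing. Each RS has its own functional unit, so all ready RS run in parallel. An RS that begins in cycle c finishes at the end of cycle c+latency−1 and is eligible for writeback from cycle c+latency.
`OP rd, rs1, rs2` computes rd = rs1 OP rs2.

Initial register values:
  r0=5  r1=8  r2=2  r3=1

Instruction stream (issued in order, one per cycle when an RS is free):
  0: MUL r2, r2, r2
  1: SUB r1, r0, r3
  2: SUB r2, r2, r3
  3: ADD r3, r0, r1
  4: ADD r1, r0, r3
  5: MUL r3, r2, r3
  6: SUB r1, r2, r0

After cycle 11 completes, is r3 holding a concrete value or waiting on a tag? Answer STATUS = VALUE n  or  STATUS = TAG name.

STATUS = VALUE 27

  c1: issue MUL r2<-Mul1  regs: r0:5,r1:8,r2:Mul1,r3:1
  c2: issue SUB r1<-Add1  regs: r0:5,r1:Add1,r2:Mul1,r3:1
  c3: issue SUB r2<-Add2  regs: r0:5,r1:Add1,r2:Add2,r3:1
  c4: CDB Add1=4; issue ADD r3<-Add1  regs: r0:5,r1:4,r2:Add2,r3:Add1
  c5: CDB Mul1=4; issue ADD r1<-Add3  regs: r0:5,r1:Add3,r2:Add2,r3:Add1
  c6: CDB Add1=9; issue MUL r3<-Mul1  regs: r0:5,r1:Add3,r2:Add2,r3:Mul1
  c7: CDB Add2=3; issue SUB r1<-Add1  regs: r0:5,r1:Add1,r2:3,r3:Mul1
  c8: CDB Add3=14  regs: r0:5,r1:Add1,r2:3,r3:Mul1
  c9: CDB Add1=-2  regs: r0:5,r1:-2,r2:3,r3:Mul1
  c10: -  regs: r0:5,r1:-2,r2:3,r3:Mul1
  c11: CDB Mul1=27  regs: r0:5,r1:-2,r2:3,r3:27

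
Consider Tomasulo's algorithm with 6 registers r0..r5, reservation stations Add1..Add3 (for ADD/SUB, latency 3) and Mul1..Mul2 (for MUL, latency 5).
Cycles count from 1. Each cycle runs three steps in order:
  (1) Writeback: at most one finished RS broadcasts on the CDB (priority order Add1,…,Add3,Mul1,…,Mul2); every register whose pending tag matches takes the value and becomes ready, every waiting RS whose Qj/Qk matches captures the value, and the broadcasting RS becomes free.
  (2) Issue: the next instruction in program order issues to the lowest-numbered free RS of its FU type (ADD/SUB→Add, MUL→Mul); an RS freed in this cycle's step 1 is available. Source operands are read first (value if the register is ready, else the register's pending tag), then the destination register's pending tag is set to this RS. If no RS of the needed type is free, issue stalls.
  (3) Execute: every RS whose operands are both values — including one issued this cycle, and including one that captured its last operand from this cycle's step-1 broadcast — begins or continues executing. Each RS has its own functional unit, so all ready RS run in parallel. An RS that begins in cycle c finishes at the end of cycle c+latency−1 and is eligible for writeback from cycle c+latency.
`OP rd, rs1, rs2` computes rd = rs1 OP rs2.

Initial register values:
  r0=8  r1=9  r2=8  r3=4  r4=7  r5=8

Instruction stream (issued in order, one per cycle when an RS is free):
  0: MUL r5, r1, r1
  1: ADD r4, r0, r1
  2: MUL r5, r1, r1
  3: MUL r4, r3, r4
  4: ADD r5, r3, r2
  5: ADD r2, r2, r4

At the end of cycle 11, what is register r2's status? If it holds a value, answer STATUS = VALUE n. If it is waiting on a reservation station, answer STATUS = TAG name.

c1: issue MUL r5<-Mul1 | r0:8,r1:9,r2:8,r3:4,r4:7,r5:Mul1
c2: issue ADD r4<-Add1 | r0:8,r1:9,r2:8,r3:4,r4:Add1,r5:Mul1
c3: issue MUL r5<-Mul2 | r0:8,r1:9,r2:8,r3:4,r4:Add1,r5:Mul2
c4: stall | r0:8,r1:9,r2:8,r3:4,r4:Add1,r5:Mul2
c5: CDB Add1=17; stall | r0:8,r1:9,r2:8,r3:4,r4:17,r5:Mul2
c6: CDB Mul1=81; issue MUL r4<-Mul1 | r0:8,r1:9,r2:8,r3:4,r4:Mul1,r5:Mul2
c7: issue ADD r5<-Add1 | r0:8,r1:9,r2:8,r3:4,r4:Mul1,r5:Add1
c8: CDB Mul2=81; issue ADD r2<-Add2 | r0:8,r1:9,r2:Add2,r3:4,r4:Mul1,r5:Add1
c9: - | r0:8,r1:9,r2:Add2,r3:4,r4:Mul1,r5:Add1
c10: CDB Add1=12 | r0:8,r1:9,r2:Add2,r3:4,r4:Mul1,r5:12
c11: CDB Mul1=68 | r0:8,r1:9,r2:Add2,r3:4,r4:68,r5:12

STATUS = TAG Add2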